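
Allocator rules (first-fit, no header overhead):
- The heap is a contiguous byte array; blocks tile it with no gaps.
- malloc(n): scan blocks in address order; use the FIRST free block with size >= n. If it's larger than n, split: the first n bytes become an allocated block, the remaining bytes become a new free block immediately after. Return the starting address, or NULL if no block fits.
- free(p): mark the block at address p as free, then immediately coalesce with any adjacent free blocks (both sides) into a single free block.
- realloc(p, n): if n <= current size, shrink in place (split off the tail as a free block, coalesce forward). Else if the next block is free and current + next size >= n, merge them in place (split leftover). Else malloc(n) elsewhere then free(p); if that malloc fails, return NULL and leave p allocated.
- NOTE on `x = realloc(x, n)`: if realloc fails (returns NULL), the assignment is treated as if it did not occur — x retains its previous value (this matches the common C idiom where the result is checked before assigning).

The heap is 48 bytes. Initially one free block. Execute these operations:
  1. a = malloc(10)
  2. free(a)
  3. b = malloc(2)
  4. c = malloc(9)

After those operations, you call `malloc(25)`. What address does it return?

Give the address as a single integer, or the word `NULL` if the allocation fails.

Op 1: a = malloc(10) -> a = 0; heap: [0-9 ALLOC][10-47 FREE]
Op 2: free(a) -> (freed a); heap: [0-47 FREE]
Op 3: b = malloc(2) -> b = 0; heap: [0-1 ALLOC][2-47 FREE]
Op 4: c = malloc(9) -> c = 2; heap: [0-1 ALLOC][2-10 ALLOC][11-47 FREE]
malloc(25): first-fit scan over [0-1 ALLOC][2-10 ALLOC][11-47 FREE] -> 11

Answer: 11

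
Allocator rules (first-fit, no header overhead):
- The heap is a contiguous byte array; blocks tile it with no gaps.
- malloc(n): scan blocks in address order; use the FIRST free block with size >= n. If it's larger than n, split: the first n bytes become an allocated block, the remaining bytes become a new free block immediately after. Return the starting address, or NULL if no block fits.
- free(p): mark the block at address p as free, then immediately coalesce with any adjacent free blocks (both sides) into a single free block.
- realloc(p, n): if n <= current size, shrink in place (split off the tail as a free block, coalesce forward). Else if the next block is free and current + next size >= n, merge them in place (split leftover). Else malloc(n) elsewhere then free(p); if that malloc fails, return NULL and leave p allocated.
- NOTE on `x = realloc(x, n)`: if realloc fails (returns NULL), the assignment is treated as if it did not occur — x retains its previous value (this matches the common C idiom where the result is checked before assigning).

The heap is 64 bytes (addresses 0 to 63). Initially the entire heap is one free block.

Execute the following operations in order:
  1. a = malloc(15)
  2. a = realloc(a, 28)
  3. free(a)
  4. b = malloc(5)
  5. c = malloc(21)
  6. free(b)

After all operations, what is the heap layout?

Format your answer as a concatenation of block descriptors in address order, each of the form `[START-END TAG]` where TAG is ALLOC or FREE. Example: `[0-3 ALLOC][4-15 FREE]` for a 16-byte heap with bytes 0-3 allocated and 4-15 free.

Op 1: a = malloc(15) -> a = 0; heap: [0-14 ALLOC][15-63 FREE]
Op 2: a = realloc(a, 28) -> a = 0; heap: [0-27 ALLOC][28-63 FREE]
Op 3: free(a) -> (freed a); heap: [0-63 FREE]
Op 4: b = malloc(5) -> b = 0; heap: [0-4 ALLOC][5-63 FREE]
Op 5: c = malloc(21) -> c = 5; heap: [0-4 ALLOC][5-25 ALLOC][26-63 FREE]
Op 6: free(b) -> (freed b); heap: [0-4 FREE][5-25 ALLOC][26-63 FREE]

Answer: [0-4 FREE][5-25 ALLOC][26-63 FREE]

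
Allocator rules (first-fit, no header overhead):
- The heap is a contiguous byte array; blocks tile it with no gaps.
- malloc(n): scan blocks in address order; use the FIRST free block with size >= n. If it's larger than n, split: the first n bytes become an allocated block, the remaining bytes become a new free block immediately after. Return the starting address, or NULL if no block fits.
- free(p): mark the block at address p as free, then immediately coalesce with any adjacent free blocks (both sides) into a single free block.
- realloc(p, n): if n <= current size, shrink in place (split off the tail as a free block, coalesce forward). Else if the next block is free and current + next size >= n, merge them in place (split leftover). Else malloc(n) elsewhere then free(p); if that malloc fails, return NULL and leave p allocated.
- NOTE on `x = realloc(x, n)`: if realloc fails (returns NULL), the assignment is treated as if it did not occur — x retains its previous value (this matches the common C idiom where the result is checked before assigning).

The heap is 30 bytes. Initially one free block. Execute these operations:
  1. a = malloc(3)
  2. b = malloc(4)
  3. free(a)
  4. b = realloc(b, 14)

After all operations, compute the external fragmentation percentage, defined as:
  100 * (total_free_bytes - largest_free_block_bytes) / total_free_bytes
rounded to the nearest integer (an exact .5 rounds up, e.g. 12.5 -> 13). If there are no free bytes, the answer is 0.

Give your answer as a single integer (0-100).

Answer: 19

Derivation:
Op 1: a = malloc(3) -> a = 0; heap: [0-2 ALLOC][3-29 FREE]
Op 2: b = malloc(4) -> b = 3; heap: [0-2 ALLOC][3-6 ALLOC][7-29 FREE]
Op 3: free(a) -> (freed a); heap: [0-2 FREE][3-6 ALLOC][7-29 FREE]
Op 4: b = realloc(b, 14) -> b = 3; heap: [0-2 FREE][3-16 ALLOC][17-29 FREE]
Free blocks: [3 13] total_free=16 largest=13 -> 100*(16-13)/16 = 300/16 = 18.75 -> rounds to 19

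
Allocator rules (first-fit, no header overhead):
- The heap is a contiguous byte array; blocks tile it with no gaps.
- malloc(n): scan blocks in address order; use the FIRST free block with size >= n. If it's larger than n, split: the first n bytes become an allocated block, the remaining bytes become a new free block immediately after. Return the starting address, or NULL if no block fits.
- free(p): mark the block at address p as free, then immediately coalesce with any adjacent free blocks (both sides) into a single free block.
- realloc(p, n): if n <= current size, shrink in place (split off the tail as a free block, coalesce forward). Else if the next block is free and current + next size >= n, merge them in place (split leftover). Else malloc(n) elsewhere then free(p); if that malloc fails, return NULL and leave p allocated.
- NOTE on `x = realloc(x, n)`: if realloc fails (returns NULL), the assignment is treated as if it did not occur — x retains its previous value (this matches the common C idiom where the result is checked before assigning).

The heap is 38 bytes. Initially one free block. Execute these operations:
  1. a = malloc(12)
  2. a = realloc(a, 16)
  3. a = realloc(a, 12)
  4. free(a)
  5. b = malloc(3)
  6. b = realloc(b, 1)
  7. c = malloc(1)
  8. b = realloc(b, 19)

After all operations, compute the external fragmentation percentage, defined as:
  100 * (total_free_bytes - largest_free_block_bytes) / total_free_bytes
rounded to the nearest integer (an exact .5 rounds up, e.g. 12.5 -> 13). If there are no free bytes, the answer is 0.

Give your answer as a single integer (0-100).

Op 1: a = malloc(12) -> a = 0; heap: [0-11 ALLOC][12-37 FREE]
Op 2: a = realloc(a, 16) -> a = 0; heap: [0-15 ALLOC][16-37 FREE]
Op 3: a = realloc(a, 12) -> a = 0; heap: [0-11 ALLOC][12-37 FREE]
Op 4: free(a) -> (freed a); heap: [0-37 FREE]
Op 5: b = malloc(3) -> b = 0; heap: [0-2 ALLOC][3-37 FREE]
Op 6: b = realloc(b, 1) -> b = 0; heap: [0-0 ALLOC][1-37 FREE]
Op 7: c = malloc(1) -> c = 1; heap: [0-0 ALLOC][1-1 ALLOC][2-37 FREE]
Op 8: b = realloc(b, 19) -> b = 2; heap: [0-0 FREE][1-1 ALLOC][2-20 ALLOC][21-37 FREE]
Free blocks: [1 17] total_free=18 largest=17 -> 100*(18-17)/18 = 100/18 ≈ 5.556 -> rounds to 6

Answer: 6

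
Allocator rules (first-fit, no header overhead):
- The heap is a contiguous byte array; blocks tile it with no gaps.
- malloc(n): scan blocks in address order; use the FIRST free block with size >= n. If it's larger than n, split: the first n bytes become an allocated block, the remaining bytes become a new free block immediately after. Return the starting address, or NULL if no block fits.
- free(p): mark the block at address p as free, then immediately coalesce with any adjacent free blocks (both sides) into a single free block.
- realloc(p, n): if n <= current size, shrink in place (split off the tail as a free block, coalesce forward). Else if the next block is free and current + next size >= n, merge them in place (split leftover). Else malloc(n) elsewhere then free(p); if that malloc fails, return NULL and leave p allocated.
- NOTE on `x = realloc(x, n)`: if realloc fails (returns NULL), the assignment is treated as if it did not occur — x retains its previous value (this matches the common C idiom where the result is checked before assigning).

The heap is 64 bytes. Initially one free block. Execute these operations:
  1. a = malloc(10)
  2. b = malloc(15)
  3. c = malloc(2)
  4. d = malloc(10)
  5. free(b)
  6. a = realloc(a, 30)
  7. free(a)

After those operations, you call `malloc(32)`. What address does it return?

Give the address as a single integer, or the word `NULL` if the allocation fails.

Op 1: a = malloc(10) -> a = 0; heap: [0-9 ALLOC][10-63 FREE]
Op 2: b = malloc(15) -> b = 10; heap: [0-9 ALLOC][10-24 ALLOC][25-63 FREE]
Op 3: c = malloc(2) -> c = 25; heap: [0-9 ALLOC][10-24 ALLOC][25-26 ALLOC][27-63 FREE]
Op 4: d = malloc(10) -> d = 27; heap: [0-9 ALLOC][10-24 ALLOC][25-26 ALLOC][27-36 ALLOC][37-63 FREE]
Op 5: free(b) -> (freed b); heap: [0-9 ALLOC][10-24 FREE][25-26 ALLOC][27-36 ALLOC][37-63 FREE]
Op 6: a = realloc(a, 30) -> NULL (a unchanged); heap: [0-9 ALLOC][10-24 FREE][25-26 ALLOC][27-36 ALLOC][37-63 FREE]
Op 7: free(a) -> (freed a); heap: [0-24 FREE][25-26 ALLOC][27-36 ALLOC][37-63 FREE]
malloc(32): first-fit scan over [0-24 FREE][25-26 ALLOC][27-36 ALLOC][37-63 FREE] -> NULL

Answer: NULL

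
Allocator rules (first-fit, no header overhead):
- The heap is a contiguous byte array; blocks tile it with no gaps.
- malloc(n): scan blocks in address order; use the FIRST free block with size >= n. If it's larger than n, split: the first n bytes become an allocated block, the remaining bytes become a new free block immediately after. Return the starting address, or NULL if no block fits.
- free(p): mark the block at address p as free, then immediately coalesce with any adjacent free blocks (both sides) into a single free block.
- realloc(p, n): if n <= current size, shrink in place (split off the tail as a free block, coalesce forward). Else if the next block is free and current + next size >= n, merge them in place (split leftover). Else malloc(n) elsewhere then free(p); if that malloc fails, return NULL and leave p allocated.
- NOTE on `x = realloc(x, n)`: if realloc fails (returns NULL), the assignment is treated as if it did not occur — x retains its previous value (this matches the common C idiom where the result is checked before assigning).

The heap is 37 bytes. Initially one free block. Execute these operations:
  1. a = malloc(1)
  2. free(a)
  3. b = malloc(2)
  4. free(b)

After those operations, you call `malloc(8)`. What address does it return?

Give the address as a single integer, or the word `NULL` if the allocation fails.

Op 1: a = malloc(1) -> a = 0; heap: [0-0 ALLOC][1-36 FREE]
Op 2: free(a) -> (freed a); heap: [0-36 FREE]
Op 3: b = malloc(2) -> b = 0; heap: [0-1 ALLOC][2-36 FREE]
Op 4: free(b) -> (freed b); heap: [0-36 FREE]
malloc(8): first-fit scan over [0-36 FREE] -> 0

Answer: 0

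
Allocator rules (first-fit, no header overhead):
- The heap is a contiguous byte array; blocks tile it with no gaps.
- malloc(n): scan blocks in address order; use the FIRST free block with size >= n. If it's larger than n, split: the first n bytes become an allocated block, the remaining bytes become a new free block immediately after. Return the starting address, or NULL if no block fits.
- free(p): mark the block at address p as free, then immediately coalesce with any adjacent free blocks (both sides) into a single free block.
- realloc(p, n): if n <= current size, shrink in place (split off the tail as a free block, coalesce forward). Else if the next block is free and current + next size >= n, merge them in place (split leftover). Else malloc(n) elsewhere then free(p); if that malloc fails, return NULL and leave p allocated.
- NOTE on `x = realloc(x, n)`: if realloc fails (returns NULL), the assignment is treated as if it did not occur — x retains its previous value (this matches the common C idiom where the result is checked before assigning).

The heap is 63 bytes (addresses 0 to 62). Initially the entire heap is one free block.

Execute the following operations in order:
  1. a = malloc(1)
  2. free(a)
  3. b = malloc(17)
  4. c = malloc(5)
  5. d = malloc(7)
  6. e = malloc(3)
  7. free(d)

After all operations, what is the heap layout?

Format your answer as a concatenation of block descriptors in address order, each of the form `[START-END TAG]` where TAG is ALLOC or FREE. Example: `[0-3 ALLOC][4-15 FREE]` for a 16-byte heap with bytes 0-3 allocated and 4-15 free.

Answer: [0-16 ALLOC][17-21 ALLOC][22-28 FREE][29-31 ALLOC][32-62 FREE]

Derivation:
Op 1: a = malloc(1) -> a = 0; heap: [0-0 ALLOC][1-62 FREE]
Op 2: free(a) -> (freed a); heap: [0-62 FREE]
Op 3: b = malloc(17) -> b = 0; heap: [0-16 ALLOC][17-62 FREE]
Op 4: c = malloc(5) -> c = 17; heap: [0-16 ALLOC][17-21 ALLOC][22-62 FREE]
Op 5: d = malloc(7) -> d = 22; heap: [0-16 ALLOC][17-21 ALLOC][22-28 ALLOC][29-62 FREE]
Op 6: e = malloc(3) -> e = 29; heap: [0-16 ALLOC][17-21 ALLOC][22-28 ALLOC][29-31 ALLOC][32-62 FREE]
Op 7: free(d) -> (freed d); heap: [0-16 ALLOC][17-21 ALLOC][22-28 FREE][29-31 ALLOC][32-62 FREE]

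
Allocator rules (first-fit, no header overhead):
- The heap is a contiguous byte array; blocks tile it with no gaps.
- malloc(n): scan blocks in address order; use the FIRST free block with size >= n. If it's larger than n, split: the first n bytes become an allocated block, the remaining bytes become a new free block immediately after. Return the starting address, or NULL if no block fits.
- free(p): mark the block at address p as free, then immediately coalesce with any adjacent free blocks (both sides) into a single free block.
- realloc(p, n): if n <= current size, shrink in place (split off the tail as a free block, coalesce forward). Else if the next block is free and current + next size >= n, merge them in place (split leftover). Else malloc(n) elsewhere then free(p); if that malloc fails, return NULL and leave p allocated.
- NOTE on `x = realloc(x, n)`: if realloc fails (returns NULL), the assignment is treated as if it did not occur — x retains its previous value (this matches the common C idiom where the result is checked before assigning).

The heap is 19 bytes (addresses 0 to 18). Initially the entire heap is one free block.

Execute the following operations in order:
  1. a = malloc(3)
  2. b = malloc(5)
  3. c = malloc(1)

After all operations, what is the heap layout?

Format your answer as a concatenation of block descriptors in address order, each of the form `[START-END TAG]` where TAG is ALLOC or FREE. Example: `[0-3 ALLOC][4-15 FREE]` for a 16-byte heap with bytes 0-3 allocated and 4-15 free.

Answer: [0-2 ALLOC][3-7 ALLOC][8-8 ALLOC][9-18 FREE]

Derivation:
Op 1: a = malloc(3) -> a = 0; heap: [0-2 ALLOC][3-18 FREE]
Op 2: b = malloc(5) -> b = 3; heap: [0-2 ALLOC][3-7 ALLOC][8-18 FREE]
Op 3: c = malloc(1) -> c = 8; heap: [0-2 ALLOC][3-7 ALLOC][8-8 ALLOC][9-18 FREE]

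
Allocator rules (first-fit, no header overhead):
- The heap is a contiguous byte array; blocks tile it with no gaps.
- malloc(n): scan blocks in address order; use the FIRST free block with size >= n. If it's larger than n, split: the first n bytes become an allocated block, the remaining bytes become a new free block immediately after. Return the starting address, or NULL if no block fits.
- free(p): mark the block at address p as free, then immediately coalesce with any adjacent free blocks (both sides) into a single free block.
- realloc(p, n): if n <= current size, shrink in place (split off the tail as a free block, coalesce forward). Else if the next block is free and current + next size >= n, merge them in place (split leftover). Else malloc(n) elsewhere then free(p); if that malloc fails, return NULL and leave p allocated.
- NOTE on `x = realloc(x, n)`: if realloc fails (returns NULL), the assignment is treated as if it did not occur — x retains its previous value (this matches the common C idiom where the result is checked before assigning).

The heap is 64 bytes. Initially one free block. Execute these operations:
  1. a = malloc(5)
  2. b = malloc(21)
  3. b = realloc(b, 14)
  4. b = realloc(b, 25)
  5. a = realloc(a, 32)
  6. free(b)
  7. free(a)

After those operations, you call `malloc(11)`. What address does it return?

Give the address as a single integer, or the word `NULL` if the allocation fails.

Answer: 0

Derivation:
Op 1: a = malloc(5) -> a = 0; heap: [0-4 ALLOC][5-63 FREE]
Op 2: b = malloc(21) -> b = 5; heap: [0-4 ALLOC][5-25 ALLOC][26-63 FREE]
Op 3: b = realloc(b, 14) -> b = 5; heap: [0-4 ALLOC][5-18 ALLOC][19-63 FREE]
Op 4: b = realloc(b, 25) -> b = 5; heap: [0-4 ALLOC][5-29 ALLOC][30-63 FREE]
Op 5: a = realloc(a, 32) -> a = 30; heap: [0-4 FREE][5-29 ALLOC][30-61 ALLOC][62-63 FREE]
Op 6: free(b) -> (freed b); heap: [0-29 FREE][30-61 ALLOC][62-63 FREE]
Op 7: free(a) -> (freed a); heap: [0-63 FREE]
malloc(11): first-fit scan over [0-63 FREE] -> 0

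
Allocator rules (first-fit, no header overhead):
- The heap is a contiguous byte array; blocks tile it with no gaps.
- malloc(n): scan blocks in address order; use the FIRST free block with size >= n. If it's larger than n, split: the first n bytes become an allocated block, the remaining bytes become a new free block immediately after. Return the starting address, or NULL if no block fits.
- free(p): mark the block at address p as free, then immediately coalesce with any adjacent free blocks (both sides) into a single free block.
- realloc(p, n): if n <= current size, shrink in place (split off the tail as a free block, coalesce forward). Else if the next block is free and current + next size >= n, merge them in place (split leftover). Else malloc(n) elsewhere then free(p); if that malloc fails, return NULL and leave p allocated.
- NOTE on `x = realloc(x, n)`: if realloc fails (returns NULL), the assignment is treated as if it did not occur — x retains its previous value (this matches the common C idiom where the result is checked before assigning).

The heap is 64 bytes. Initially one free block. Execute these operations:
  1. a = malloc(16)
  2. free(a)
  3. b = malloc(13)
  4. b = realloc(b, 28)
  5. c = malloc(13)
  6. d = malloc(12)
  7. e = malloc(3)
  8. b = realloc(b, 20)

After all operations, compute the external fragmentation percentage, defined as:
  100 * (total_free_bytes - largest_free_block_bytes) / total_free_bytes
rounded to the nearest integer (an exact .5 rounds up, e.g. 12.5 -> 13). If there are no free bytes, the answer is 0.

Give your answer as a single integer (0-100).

Answer: 50

Derivation:
Op 1: a = malloc(16) -> a = 0; heap: [0-15 ALLOC][16-63 FREE]
Op 2: free(a) -> (freed a); heap: [0-63 FREE]
Op 3: b = malloc(13) -> b = 0; heap: [0-12 ALLOC][13-63 FREE]
Op 4: b = realloc(b, 28) -> b = 0; heap: [0-27 ALLOC][28-63 FREE]
Op 5: c = malloc(13) -> c = 28; heap: [0-27 ALLOC][28-40 ALLOC][41-63 FREE]
Op 6: d = malloc(12) -> d = 41; heap: [0-27 ALLOC][28-40 ALLOC][41-52 ALLOC][53-63 FREE]
Op 7: e = malloc(3) -> e = 53; heap: [0-27 ALLOC][28-40 ALLOC][41-52 ALLOC][53-55 ALLOC][56-63 FREE]
Op 8: b = realloc(b, 20) -> b = 0; heap: [0-19 ALLOC][20-27 FREE][28-40 ALLOC][41-52 ALLOC][53-55 ALLOC][56-63 FREE]
Free blocks: [8 8] total_free=16 largest=8 -> 100*(16-8)/16 = 800/16 = 50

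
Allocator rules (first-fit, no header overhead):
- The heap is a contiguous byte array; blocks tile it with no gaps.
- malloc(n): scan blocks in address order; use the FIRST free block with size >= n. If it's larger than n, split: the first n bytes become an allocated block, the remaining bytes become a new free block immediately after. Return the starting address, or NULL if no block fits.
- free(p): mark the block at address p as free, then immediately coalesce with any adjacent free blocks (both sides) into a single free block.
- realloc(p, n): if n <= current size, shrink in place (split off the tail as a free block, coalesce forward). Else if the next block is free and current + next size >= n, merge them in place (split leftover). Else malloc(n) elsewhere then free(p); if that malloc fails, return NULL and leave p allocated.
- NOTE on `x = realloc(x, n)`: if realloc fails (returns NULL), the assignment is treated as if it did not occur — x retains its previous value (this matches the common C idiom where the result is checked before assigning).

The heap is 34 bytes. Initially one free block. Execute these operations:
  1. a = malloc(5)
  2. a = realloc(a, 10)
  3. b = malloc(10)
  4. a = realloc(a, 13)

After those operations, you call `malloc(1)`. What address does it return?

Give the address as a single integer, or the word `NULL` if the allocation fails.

Answer: 0

Derivation:
Op 1: a = malloc(5) -> a = 0; heap: [0-4 ALLOC][5-33 FREE]
Op 2: a = realloc(a, 10) -> a = 0; heap: [0-9 ALLOC][10-33 FREE]
Op 3: b = malloc(10) -> b = 10; heap: [0-9 ALLOC][10-19 ALLOC][20-33 FREE]
Op 4: a = realloc(a, 13) -> a = 20; heap: [0-9 FREE][10-19 ALLOC][20-32 ALLOC][33-33 FREE]
malloc(1): first-fit scan over [0-9 FREE][10-19 ALLOC][20-32 ALLOC][33-33 FREE] -> 0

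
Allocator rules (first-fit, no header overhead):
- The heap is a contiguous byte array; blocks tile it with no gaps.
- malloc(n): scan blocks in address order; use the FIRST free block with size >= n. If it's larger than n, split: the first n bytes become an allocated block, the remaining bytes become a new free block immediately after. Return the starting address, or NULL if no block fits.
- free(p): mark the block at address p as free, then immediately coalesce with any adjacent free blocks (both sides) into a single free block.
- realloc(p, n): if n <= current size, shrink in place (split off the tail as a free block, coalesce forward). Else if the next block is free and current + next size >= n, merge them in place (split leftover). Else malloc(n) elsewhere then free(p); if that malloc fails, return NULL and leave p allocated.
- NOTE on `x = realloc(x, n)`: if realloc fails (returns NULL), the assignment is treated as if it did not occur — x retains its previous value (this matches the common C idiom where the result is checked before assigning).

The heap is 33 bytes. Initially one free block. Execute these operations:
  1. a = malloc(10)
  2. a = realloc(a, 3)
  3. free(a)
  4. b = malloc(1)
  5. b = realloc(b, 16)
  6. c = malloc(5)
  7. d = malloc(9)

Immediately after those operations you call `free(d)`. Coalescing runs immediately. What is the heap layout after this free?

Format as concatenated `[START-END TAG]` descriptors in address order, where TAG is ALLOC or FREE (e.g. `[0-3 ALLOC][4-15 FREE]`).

Op 1: a = malloc(10) -> a = 0; heap: [0-9 ALLOC][10-32 FREE]
Op 2: a = realloc(a, 3) -> a = 0; heap: [0-2 ALLOC][3-32 FREE]
Op 3: free(a) -> (freed a); heap: [0-32 FREE]
Op 4: b = malloc(1) -> b = 0; heap: [0-0 ALLOC][1-32 FREE]
Op 5: b = realloc(b, 16) -> b = 0; heap: [0-15 ALLOC][16-32 FREE]
Op 6: c = malloc(5) -> c = 16; heap: [0-15 ALLOC][16-20 ALLOC][21-32 FREE]
Op 7: d = malloc(9) -> d = 21; heap: [0-15 ALLOC][16-20 ALLOC][21-29 ALLOC][30-32 FREE]
free(d): d = 21 -> block [21-29 ALLOC]; mark free, coalesce with adjacent free neighbors -> [0-15 ALLOC][16-20 ALLOC][21-32 FREE]

Answer: [0-15 ALLOC][16-20 ALLOC][21-32 FREE]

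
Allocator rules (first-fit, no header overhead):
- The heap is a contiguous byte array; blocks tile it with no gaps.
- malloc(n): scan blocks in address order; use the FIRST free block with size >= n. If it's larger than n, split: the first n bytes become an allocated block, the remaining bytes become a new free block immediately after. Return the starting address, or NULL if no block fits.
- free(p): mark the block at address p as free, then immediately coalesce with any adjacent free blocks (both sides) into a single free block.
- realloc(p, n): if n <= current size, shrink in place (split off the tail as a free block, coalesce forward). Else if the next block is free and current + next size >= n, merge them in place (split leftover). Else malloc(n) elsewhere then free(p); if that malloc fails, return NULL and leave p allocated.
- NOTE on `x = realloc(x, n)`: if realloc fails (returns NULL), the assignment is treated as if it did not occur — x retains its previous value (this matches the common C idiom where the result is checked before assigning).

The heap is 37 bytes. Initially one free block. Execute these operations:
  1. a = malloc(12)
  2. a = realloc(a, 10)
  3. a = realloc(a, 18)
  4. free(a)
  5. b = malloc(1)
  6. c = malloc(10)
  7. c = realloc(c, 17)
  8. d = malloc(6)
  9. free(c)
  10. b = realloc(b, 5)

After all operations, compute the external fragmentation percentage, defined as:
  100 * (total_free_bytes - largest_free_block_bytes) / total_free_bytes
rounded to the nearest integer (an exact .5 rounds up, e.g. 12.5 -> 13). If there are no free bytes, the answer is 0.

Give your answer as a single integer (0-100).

Answer: 50

Derivation:
Op 1: a = malloc(12) -> a = 0; heap: [0-11 ALLOC][12-36 FREE]
Op 2: a = realloc(a, 10) -> a = 0; heap: [0-9 ALLOC][10-36 FREE]
Op 3: a = realloc(a, 18) -> a = 0; heap: [0-17 ALLOC][18-36 FREE]
Op 4: free(a) -> (freed a); heap: [0-36 FREE]
Op 5: b = malloc(1) -> b = 0; heap: [0-0 ALLOC][1-36 FREE]
Op 6: c = malloc(10) -> c = 1; heap: [0-0 ALLOC][1-10 ALLOC][11-36 FREE]
Op 7: c = realloc(c, 17) -> c = 1; heap: [0-0 ALLOC][1-17 ALLOC][18-36 FREE]
Op 8: d = malloc(6) -> d = 18; heap: [0-0 ALLOC][1-17 ALLOC][18-23 ALLOC][24-36 FREE]
Op 9: free(c) -> (freed c); heap: [0-0 ALLOC][1-17 FREE][18-23 ALLOC][24-36 FREE]
Op 10: b = realloc(b, 5) -> b = 0; heap: [0-4 ALLOC][5-17 FREE][18-23 ALLOC][24-36 FREE]
Free blocks: [13 13] total_free=26 largest=13 -> 100*(26-13)/26 = 1300/26 = 50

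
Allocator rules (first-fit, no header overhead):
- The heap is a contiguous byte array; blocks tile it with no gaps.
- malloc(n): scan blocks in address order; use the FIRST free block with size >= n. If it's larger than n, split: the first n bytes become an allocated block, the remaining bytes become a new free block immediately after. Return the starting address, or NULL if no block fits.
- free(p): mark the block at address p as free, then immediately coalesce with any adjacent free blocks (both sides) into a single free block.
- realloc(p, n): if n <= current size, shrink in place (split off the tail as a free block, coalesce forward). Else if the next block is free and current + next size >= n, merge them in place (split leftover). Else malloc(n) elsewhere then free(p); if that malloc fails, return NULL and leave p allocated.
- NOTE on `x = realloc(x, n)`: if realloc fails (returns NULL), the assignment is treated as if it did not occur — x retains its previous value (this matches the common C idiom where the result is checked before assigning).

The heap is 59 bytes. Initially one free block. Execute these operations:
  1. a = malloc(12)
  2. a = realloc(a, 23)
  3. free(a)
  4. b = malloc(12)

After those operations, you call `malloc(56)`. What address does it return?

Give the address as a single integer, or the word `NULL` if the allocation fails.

Op 1: a = malloc(12) -> a = 0; heap: [0-11 ALLOC][12-58 FREE]
Op 2: a = realloc(a, 23) -> a = 0; heap: [0-22 ALLOC][23-58 FREE]
Op 3: free(a) -> (freed a); heap: [0-58 FREE]
Op 4: b = malloc(12) -> b = 0; heap: [0-11 ALLOC][12-58 FREE]
malloc(56): first-fit scan over [0-11 ALLOC][12-58 FREE] -> NULL

Answer: NULL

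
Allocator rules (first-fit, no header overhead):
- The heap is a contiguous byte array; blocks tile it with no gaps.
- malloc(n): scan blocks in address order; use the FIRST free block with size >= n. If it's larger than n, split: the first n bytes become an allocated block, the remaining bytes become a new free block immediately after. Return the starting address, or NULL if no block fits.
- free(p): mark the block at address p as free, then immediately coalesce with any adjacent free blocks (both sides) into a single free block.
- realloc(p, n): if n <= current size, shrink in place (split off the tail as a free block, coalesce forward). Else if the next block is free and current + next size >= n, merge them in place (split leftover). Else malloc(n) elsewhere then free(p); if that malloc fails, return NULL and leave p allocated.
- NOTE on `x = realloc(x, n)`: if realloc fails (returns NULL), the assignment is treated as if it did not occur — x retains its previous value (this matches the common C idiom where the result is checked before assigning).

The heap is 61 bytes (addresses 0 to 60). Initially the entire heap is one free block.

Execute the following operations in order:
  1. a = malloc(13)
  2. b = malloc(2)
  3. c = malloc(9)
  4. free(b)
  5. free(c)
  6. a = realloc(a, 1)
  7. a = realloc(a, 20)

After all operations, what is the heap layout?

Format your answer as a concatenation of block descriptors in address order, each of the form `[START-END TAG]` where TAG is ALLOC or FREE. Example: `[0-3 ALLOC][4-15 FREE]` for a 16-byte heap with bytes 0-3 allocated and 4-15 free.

Answer: [0-19 ALLOC][20-60 FREE]

Derivation:
Op 1: a = malloc(13) -> a = 0; heap: [0-12 ALLOC][13-60 FREE]
Op 2: b = malloc(2) -> b = 13; heap: [0-12 ALLOC][13-14 ALLOC][15-60 FREE]
Op 3: c = malloc(9) -> c = 15; heap: [0-12 ALLOC][13-14 ALLOC][15-23 ALLOC][24-60 FREE]
Op 4: free(b) -> (freed b); heap: [0-12 ALLOC][13-14 FREE][15-23 ALLOC][24-60 FREE]
Op 5: free(c) -> (freed c); heap: [0-12 ALLOC][13-60 FREE]
Op 6: a = realloc(a, 1) -> a = 0; heap: [0-0 ALLOC][1-60 FREE]
Op 7: a = realloc(a, 20) -> a = 0; heap: [0-19 ALLOC][20-60 FREE]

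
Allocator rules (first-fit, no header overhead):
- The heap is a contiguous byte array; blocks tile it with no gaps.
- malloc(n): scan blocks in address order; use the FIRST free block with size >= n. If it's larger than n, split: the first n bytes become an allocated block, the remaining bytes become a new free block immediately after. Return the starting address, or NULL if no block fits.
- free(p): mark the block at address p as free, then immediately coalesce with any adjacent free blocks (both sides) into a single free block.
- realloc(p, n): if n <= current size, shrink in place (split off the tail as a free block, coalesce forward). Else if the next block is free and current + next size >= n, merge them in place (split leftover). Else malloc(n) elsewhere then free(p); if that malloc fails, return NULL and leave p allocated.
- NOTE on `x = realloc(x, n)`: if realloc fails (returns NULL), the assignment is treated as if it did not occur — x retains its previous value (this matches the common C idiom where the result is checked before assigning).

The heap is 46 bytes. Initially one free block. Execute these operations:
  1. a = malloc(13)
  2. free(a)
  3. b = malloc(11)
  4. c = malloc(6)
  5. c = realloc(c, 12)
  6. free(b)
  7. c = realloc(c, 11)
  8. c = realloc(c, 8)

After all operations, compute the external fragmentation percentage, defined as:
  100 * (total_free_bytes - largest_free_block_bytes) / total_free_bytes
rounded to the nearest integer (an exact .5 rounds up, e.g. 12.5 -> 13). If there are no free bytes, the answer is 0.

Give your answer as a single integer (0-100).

Op 1: a = malloc(13) -> a = 0; heap: [0-12 ALLOC][13-45 FREE]
Op 2: free(a) -> (freed a); heap: [0-45 FREE]
Op 3: b = malloc(11) -> b = 0; heap: [0-10 ALLOC][11-45 FREE]
Op 4: c = malloc(6) -> c = 11; heap: [0-10 ALLOC][11-16 ALLOC][17-45 FREE]
Op 5: c = realloc(c, 12) -> c = 11; heap: [0-10 ALLOC][11-22 ALLOC][23-45 FREE]
Op 6: free(b) -> (freed b); heap: [0-10 FREE][11-22 ALLOC][23-45 FREE]
Op 7: c = realloc(c, 11) -> c = 11; heap: [0-10 FREE][11-21 ALLOC][22-45 FREE]
Op 8: c = realloc(c, 8) -> c = 11; heap: [0-10 FREE][11-18 ALLOC][19-45 FREE]
Free blocks: [11 27] total_free=38 largest=27 -> 100*(38-27)/38 = 1100/38 ≈ 28.947 -> rounds to 29

Answer: 29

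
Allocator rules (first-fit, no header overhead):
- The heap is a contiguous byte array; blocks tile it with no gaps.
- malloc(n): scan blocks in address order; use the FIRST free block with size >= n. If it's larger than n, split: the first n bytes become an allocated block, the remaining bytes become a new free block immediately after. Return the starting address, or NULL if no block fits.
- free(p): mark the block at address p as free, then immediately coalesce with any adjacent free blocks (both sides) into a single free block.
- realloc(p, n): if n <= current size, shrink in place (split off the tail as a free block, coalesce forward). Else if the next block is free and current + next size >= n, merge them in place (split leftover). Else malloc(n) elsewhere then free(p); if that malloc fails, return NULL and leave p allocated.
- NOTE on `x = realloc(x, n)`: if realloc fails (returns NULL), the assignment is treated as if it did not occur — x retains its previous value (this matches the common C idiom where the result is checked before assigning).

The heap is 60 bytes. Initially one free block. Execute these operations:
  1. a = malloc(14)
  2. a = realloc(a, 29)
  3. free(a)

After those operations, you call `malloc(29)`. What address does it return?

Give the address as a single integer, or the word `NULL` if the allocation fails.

Answer: 0

Derivation:
Op 1: a = malloc(14) -> a = 0; heap: [0-13 ALLOC][14-59 FREE]
Op 2: a = realloc(a, 29) -> a = 0; heap: [0-28 ALLOC][29-59 FREE]
Op 3: free(a) -> (freed a); heap: [0-59 FREE]
malloc(29): first-fit scan over [0-59 FREE] -> 0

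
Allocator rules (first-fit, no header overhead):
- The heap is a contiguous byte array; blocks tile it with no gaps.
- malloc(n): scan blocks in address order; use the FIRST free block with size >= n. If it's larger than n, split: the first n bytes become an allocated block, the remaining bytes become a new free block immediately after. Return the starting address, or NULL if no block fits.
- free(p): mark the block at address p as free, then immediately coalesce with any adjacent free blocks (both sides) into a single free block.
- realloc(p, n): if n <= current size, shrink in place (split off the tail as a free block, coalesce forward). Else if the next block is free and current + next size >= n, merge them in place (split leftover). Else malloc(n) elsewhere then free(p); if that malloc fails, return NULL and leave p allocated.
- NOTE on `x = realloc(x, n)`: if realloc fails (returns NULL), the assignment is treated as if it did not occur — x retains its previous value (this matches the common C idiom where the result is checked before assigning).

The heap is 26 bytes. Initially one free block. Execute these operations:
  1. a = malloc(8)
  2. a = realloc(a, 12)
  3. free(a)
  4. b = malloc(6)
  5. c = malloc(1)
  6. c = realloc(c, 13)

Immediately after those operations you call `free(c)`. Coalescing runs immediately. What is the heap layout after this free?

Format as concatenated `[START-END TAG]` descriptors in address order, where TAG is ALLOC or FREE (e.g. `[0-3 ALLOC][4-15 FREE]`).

Answer: [0-5 ALLOC][6-25 FREE]

Derivation:
Op 1: a = malloc(8) -> a = 0; heap: [0-7 ALLOC][8-25 FREE]
Op 2: a = realloc(a, 12) -> a = 0; heap: [0-11 ALLOC][12-25 FREE]
Op 3: free(a) -> (freed a); heap: [0-25 FREE]
Op 4: b = malloc(6) -> b = 0; heap: [0-5 ALLOC][6-25 FREE]
Op 5: c = malloc(1) -> c = 6; heap: [0-5 ALLOC][6-6 ALLOC][7-25 FREE]
Op 6: c = realloc(c, 13) -> c = 6; heap: [0-5 ALLOC][6-18 ALLOC][19-25 FREE]
free(c): c = 6 -> block [6-18 ALLOC]; mark free, coalesce with adjacent free neighbors -> [0-5 ALLOC][6-25 FREE]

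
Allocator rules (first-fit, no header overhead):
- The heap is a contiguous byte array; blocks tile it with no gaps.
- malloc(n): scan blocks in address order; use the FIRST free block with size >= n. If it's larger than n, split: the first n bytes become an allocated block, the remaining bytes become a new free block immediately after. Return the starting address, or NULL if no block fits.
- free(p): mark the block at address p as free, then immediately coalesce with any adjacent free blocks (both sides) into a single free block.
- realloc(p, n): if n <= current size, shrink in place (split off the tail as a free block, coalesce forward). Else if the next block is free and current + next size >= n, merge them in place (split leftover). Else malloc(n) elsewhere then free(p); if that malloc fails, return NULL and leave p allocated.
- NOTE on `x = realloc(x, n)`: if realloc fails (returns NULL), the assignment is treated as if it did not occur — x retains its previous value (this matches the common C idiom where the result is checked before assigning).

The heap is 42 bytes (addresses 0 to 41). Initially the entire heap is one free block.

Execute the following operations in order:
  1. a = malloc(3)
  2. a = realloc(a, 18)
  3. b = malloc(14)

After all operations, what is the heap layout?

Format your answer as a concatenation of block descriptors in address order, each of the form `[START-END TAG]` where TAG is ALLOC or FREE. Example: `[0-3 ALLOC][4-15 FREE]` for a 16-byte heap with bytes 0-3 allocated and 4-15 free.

Op 1: a = malloc(3) -> a = 0; heap: [0-2 ALLOC][3-41 FREE]
Op 2: a = realloc(a, 18) -> a = 0; heap: [0-17 ALLOC][18-41 FREE]
Op 3: b = malloc(14) -> b = 18; heap: [0-17 ALLOC][18-31 ALLOC][32-41 FREE]

Answer: [0-17 ALLOC][18-31 ALLOC][32-41 FREE]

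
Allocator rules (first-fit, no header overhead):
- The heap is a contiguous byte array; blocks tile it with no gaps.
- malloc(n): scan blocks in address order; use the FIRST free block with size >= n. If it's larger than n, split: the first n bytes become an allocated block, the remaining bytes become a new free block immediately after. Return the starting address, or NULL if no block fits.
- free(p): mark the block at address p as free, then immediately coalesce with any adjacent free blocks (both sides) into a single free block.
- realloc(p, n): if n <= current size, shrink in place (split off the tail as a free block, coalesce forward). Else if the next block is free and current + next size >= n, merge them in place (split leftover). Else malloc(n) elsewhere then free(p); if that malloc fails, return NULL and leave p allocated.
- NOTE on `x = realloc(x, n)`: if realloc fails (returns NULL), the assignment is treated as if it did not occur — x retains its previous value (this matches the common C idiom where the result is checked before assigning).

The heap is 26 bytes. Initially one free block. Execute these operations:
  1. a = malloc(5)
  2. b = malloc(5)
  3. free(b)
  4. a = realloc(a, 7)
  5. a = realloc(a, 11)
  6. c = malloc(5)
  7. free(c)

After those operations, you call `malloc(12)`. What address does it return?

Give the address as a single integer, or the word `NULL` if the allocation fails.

Op 1: a = malloc(5) -> a = 0; heap: [0-4 ALLOC][5-25 FREE]
Op 2: b = malloc(5) -> b = 5; heap: [0-4 ALLOC][5-9 ALLOC][10-25 FREE]
Op 3: free(b) -> (freed b); heap: [0-4 ALLOC][5-25 FREE]
Op 4: a = realloc(a, 7) -> a = 0; heap: [0-6 ALLOC][7-25 FREE]
Op 5: a = realloc(a, 11) -> a = 0; heap: [0-10 ALLOC][11-25 FREE]
Op 6: c = malloc(5) -> c = 11; heap: [0-10 ALLOC][11-15 ALLOC][16-25 FREE]
Op 7: free(c) -> (freed c); heap: [0-10 ALLOC][11-25 FREE]
malloc(12): first-fit scan over [0-10 ALLOC][11-25 FREE] -> 11

Answer: 11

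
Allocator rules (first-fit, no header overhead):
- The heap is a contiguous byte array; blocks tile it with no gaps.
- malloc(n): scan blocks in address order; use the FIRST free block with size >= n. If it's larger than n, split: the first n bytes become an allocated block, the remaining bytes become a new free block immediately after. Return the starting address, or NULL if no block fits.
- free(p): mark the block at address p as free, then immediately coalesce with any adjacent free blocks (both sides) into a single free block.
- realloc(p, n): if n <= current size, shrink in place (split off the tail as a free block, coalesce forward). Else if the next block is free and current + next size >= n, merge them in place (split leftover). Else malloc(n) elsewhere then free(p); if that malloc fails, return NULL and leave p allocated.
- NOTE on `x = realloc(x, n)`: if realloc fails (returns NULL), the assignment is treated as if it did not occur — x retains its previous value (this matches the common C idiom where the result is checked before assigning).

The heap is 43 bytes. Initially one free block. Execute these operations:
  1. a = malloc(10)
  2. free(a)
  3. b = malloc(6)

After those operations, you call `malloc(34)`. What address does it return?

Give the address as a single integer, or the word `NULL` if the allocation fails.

Op 1: a = malloc(10) -> a = 0; heap: [0-9 ALLOC][10-42 FREE]
Op 2: free(a) -> (freed a); heap: [0-42 FREE]
Op 3: b = malloc(6) -> b = 0; heap: [0-5 ALLOC][6-42 FREE]
malloc(34): first-fit scan over [0-5 ALLOC][6-42 FREE] -> 6

Answer: 6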